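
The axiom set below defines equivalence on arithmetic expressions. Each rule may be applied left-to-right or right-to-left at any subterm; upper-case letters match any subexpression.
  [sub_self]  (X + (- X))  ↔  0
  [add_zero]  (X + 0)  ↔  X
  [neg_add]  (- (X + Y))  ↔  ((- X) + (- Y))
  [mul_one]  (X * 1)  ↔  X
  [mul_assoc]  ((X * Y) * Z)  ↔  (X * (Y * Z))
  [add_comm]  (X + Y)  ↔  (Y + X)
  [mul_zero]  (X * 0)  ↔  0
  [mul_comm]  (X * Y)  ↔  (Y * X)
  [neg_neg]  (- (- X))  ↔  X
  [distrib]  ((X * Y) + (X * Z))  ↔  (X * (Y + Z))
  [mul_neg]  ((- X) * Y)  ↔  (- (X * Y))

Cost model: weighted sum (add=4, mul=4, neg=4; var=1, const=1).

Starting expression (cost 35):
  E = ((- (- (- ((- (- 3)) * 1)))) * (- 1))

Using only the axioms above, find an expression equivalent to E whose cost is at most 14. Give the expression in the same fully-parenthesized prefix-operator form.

((- 3) * (- 1))   [cost 14]

1. [neg_neg →] (- (- (- ((- (- 3)) * 1))))  →  (- ((- (- 3)) * 1));  E = ((- ((- (- 3)) * 1)) * (- 1))
2. [neg_neg →] (- (- 3))  →  3;  E = ((- (3 * 1)) * (- 1))
3. [mul_one →] (3 * 1)  →  3;  cost 14 ≤ 14, done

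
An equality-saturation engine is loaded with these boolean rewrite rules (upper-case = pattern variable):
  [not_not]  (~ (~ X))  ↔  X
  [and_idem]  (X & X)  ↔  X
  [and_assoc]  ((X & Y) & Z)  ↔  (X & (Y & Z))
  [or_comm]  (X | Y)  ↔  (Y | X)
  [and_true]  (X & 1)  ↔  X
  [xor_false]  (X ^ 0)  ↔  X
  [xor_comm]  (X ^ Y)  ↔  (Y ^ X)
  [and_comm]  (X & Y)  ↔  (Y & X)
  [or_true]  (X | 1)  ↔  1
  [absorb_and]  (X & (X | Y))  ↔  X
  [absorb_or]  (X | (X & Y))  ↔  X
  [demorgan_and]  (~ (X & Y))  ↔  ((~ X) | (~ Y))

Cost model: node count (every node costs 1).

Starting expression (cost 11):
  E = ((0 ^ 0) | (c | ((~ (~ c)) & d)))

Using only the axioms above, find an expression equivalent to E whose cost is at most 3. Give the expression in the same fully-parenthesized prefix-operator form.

step 1: xor_false (→) rewrites (0 ^ 0) into 0, now (0 | (c | ((~ (~ c)) & d)))
step 2: not_not (→) rewrites (~ (~ c)) into c, now (0 | (c | (c & d)))
step 3: absorb_or (→) rewrites (c | (c & d)) into c, reaching cost 3 (bound 3)

(0 | c)   [cost 3]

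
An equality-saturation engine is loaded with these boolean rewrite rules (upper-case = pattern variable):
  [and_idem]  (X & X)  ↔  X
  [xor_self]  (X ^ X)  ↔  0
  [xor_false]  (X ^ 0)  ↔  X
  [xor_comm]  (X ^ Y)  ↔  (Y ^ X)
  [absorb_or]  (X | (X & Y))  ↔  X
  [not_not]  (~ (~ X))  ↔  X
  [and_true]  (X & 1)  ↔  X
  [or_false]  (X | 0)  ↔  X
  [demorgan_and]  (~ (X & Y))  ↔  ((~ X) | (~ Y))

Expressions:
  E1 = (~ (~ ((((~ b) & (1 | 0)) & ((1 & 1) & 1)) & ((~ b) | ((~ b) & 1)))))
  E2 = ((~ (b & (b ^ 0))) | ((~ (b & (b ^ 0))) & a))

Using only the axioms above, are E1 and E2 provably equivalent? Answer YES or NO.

YES

(1) (~ (~ ((((~ b) & (1 | 0)) & ((1 & 1) & 1)) & ((~ b) | ((~ b) & 1)))))  =[not_not →]=  ((((~ b) & (1 | 0)) & ((1 & 1) & 1)) & ((~ b) | ((~ b) & 1)))
(2) (1 | 0)  =[or_false →]=  1    ⊢ ((((~ b) & 1) & ((1 & 1) & 1)) & ((~ b) | ((~ b) & 1)))
(3) ((1 & 1) & 1)  =[and_true →]=  (1 & 1)    ⊢ ((((~ b) & 1) & (1 & 1)) & ((~ b) | ((~ b) & 1)))
(4) ((~ b) | ((~ b) & 1))  =[absorb_or →]=  (~ b)    ⊢ ((((~ b) & 1) & (1 & 1)) & (~ b))
(5) (1 & 1)  =[and_idem →]=  1    ⊢ ((((~ b) & 1) & 1) & (~ b))
(6) ((~ b) & 1)  =[and_true →]=  (~ b)    ⊢ (((~ b) & 1) & (~ b))
(7) ((~ b) & 1)  =[and_true →]=  (~ b)    ⊢ ((~ b) & (~ b))
(8) ((~ b) & (~ b))  =[and_idem →]=  (~ b)
(9) b  =[and_idem ←]=  (b & b)    ⊢ (~ (b & b))
(10) b  =[xor_false ←]=  (b ^ 0)    ⊢ (~ (b & (b ^ 0)))
(11) (~ (b & (b ^ 0)))  =[absorb_or ←]=  ((~ (b & (b ^ 0))) | ((~ (b & (b ^ 0))) & a))    ⊢ E2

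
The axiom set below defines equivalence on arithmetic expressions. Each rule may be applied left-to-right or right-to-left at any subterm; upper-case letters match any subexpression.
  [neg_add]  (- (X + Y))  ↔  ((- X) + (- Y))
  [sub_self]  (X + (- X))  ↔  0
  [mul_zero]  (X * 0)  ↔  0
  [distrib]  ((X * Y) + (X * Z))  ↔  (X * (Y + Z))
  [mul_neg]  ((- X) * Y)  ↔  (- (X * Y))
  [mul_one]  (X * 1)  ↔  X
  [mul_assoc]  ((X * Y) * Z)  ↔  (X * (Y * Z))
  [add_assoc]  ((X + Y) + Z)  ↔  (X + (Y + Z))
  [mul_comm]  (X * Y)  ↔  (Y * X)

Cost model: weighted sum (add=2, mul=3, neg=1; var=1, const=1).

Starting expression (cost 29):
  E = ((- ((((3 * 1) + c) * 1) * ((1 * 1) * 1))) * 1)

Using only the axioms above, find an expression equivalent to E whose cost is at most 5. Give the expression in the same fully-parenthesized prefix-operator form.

(- (3 + c))   [cost 5]

1. [mul_one →] (3 * 1)  →  3;  E = ((- (((3 + c) * 1) * ((1 * 1) * 1))) * 1)
2. [mul_one →] ((- (((3 + c) * 1) * ((1 * 1) * 1))) * 1)  →  (- (((3 + c) * 1) * ((1 * 1) * 1)))
3. [mul_one →] (1 * 1)  →  1;  E = (- (((3 + c) * 1) * (1 * 1)))
4. [mul_one →] (1 * 1)  →  1;  E = (- (((3 + c) * 1) * 1))
5. [mul_one →] (((3 + c) * 1) * 1)  →  ((3 + c) * 1);  E = (- ((3 + c) * 1))
6. [mul_one →] ((3 + c) * 1)  →  (3 + c);  cost 5 ≤ 5, done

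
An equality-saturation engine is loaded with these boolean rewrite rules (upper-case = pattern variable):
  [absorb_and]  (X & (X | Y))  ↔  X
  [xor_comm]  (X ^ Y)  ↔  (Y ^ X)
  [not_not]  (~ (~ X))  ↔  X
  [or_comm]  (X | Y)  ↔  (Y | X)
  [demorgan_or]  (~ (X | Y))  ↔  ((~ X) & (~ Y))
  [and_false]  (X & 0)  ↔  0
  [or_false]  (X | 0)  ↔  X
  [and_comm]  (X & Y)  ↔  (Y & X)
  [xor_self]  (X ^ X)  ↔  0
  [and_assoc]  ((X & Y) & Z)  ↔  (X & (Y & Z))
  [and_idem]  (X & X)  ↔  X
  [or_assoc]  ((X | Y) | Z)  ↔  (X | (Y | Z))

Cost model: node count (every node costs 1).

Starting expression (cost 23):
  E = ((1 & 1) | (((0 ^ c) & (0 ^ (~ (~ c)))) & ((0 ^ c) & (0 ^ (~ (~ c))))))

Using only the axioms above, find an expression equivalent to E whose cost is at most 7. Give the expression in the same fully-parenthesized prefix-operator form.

((1 & 1) | (0 ^ c))   [cost 7]

(1) (((0 ^ c) & (0 ^ (~ (~ c)))) & ((0 ^ c) & (0 ^ (~ (~ c)))))  =[and_idem →]=  ((0 ^ c) & (0 ^ (~ (~ c))))    ⊢ ((1 & 1) | ((0 ^ c) & (0 ^ (~ (~ c)))))
(2) (~ (~ c))  =[not_not →]=  c    ⊢ ((1 & 1) | ((0 ^ c) & (0 ^ c)))
(3) ((0 ^ c) & (0 ^ c))  =[and_idem →]=  (0 ^ c)    ⊢ cost 7, within 7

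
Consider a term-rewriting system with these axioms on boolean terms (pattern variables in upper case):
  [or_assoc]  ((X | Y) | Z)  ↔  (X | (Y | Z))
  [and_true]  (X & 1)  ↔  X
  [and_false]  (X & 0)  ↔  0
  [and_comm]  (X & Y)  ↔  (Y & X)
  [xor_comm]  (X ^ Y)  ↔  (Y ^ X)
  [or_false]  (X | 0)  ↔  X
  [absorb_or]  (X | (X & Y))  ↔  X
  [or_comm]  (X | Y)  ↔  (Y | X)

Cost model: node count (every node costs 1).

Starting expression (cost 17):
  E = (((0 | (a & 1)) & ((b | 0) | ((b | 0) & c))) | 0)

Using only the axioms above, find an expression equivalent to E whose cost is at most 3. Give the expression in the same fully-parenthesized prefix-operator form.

step 1: or_false (→) rewrites (((0 | (a & 1)) & ((b | 0) | ((b | 0) & c))) | 0) into ((0 | (a & 1)) & ((b | 0) | ((b | 0) & c)))
step 2: absorb_or (→) rewrites ((b | 0) | ((b | 0) & c)) into (b | 0), now ((0 | (a & 1)) & (b | 0))
step 3: and_true (→) rewrites (a & 1) into a, now ((0 | a) & (b | 0))
step 4: or_comm (→) rewrites (0 | a) into (a | 0), now ((a | 0) & (b | 0))
step 5: or_false (→) rewrites (b | 0) into b, now ((a | 0) & b)
step 6: or_false (→) rewrites (a | 0) into a, reaching cost 3 (bound 3)

(a & b)   [cost 3]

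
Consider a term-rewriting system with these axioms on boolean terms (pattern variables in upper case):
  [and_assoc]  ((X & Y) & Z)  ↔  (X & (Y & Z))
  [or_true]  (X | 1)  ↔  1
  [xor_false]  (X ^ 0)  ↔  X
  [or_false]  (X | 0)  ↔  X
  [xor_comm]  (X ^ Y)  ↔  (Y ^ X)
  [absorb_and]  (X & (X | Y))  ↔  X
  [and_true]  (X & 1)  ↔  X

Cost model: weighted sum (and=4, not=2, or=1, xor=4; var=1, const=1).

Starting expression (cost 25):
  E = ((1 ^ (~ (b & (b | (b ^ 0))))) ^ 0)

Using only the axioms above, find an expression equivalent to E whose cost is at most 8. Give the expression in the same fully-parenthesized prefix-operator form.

(1 ^ (~ b))   [cost 8]

step 1: xor_false (→) rewrites ((1 ^ (~ (b & (b | (b ^ 0))))) ^ 0) into (1 ^ (~ (b & (b | (b ^ 0)))))
step 2: xor_false (→) rewrites (b ^ 0) into b, now (1 ^ (~ (b & (b | b))))
step 3: absorb_and (→) rewrites (b & (b | b)) into b, reaching cost 8 (bound 8)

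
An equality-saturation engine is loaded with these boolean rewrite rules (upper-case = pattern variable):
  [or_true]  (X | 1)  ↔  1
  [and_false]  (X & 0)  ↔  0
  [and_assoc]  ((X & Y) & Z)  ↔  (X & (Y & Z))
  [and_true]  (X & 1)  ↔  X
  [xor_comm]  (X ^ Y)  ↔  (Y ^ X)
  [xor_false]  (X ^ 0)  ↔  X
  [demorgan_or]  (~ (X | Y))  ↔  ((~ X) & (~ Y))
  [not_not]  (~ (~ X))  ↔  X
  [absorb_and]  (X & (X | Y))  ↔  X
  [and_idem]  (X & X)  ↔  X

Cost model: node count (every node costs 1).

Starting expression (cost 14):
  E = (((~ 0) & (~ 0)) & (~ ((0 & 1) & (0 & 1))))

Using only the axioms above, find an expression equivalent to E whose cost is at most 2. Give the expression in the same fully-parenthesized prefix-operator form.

step 1: and_idem (→) rewrites ((0 & 1) & (0 & 1)) into (0 & 1), now (((~ 0) & (~ 0)) & (~ (0 & 1)))
step 2: and_idem (→) rewrites ((~ 0) & (~ 0)) into (~ 0), now ((~ 0) & (~ (0 & 1)))
step 3: and_true (→) rewrites (0 & 1) into 0, now ((~ 0) & (~ 0))
step 4: and_idem (→) rewrites ((~ 0) & (~ 0)) into (~ 0), reaching cost 2 (bound 2)

(~ 0)   [cost 2]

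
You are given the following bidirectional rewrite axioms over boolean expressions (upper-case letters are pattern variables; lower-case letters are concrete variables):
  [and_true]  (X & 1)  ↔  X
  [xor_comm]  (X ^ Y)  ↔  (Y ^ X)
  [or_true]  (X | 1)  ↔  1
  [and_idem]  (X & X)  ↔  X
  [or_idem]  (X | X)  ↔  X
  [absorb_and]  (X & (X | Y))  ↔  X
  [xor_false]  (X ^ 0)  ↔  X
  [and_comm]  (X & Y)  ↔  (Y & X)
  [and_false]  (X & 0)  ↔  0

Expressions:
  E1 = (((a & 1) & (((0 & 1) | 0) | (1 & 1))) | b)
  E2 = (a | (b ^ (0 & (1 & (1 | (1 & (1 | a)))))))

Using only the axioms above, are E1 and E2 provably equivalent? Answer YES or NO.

step 1: and_true (→) rewrites (0 & 1) into 0, now (((a & 1) & ((0 | 0) | (1 & 1))) | b)
step 2: and_true (→) rewrites (1 & 1) into 1, now (((a & 1) & ((0 | 0) | 1)) | b)
step 3: or_idem (→) rewrites (0 | 0) into 0, now (((a & 1) & (0 | 1)) | b)
step 4: or_true (→) rewrites (0 | 1) into 1, now (((a & 1) & 1) | b)
step 5: and_true (→) rewrites (a & 1) into a, now ((a & 1) | b)
step 6: and_true (→) rewrites (a & 1) into a, now (a | b)
step 7: xor_false (←) rewrites b into (b ^ 0), now (a | (b ^ 0))
step 8: and_true (←) rewrites 0 into (0 & 1), now (a | (b ^ (0 & 1)))
step 9: absorb_and (←) rewrites 1 into (1 & (1 | 1)), now (a | (b ^ (0 & (1 & (1 | 1)))))
step 10: absorb_and (←) rewrites 1 into (1 & (1 | a)), which is E2

YES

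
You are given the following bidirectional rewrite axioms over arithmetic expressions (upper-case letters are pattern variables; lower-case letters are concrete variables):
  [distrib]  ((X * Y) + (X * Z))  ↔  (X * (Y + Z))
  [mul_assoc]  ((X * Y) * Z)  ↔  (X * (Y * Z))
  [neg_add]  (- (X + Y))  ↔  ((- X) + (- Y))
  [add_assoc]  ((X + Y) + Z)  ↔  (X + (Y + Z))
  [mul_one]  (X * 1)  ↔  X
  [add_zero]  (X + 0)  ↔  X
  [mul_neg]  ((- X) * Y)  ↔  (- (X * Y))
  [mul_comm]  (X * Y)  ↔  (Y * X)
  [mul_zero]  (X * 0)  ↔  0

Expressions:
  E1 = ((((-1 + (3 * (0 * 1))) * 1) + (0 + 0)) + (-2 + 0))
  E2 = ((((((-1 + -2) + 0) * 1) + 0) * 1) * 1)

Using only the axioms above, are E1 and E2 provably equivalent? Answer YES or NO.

1. [mul_one →] (0 * 1)  →  0;  E1 = ((((-1 + (3 * 0)) * 1) + (0 + 0)) + (-2 + 0))
2. [add_zero →] (0 + 0)  →  0;  E1 = ((((-1 + (3 * 0)) * 1) + 0) + (-2 + 0))
3. [mul_one →] ((-1 + (3 * 0)) * 1)  →  (-1 + (3 * 0));  E1 = (((-1 + (3 * 0)) + 0) + (-2 + 0))
4. [mul_zero →] (3 * 0)  →  0;  E1 = (((-1 + 0) + 0) + (-2 + 0))
5. [add_zero →] (-1 + 0)  →  -1;  E1 = ((-1 + 0) + (-2 + 0))
6. [add_zero →] (-2 + 0)  →  -2;  E1 = ((-1 + 0) + -2)
7. [add_zero →] (-1 + 0)  →  -1;  E1 = (-1 + -2)
8. [add_zero ←] (-1 + -2)  →  ((-1 + -2) + 0)
9. [add_zero ←] (-1 + -2)  →  ((-1 + -2) + 0);  E1 = (((-1 + -2) + 0) + 0)
10. [mul_one ←] (((-1 + -2) + 0) + 0)  →  ((((-1 + -2) + 0) + 0) * 1)
11. [mul_one ←] ((-1 + -2) + 0)  →  (((-1 + -2) + 0) * 1);  E1 = (((((-1 + -2) + 0) * 1) + 0) * 1)
12. [mul_one ←] ((((-1 + -2) + 0) * 1) + 0)  →  (((((-1 + -2) + 0) * 1) + 0) * 1);  this is E2

YES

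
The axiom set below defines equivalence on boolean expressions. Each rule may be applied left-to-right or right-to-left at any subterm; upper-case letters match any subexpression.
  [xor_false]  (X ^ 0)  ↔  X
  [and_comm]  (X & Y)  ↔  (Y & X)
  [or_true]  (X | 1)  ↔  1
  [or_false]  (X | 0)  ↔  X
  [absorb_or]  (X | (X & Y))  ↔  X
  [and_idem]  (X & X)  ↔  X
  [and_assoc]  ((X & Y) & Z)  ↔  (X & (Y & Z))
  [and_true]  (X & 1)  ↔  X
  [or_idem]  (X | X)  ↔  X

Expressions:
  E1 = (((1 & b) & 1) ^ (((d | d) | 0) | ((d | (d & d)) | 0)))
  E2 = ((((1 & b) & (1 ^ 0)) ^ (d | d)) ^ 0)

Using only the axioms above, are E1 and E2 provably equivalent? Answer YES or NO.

YES

(1) (d & d)  =[and_idem →]=  d    ⊢ (((1 & b) & 1) ^ (((d | d) | 0) | ((d | d) | 0)))
(2) (((d | d) | 0) | ((d | d) | 0))  =[or_idem →]=  ((d | d) | 0)    ⊢ (((1 & b) & 1) ^ ((d | d) | 0))
(3) ((d | d) | 0)  =[or_false →]=  (d | d)    ⊢ (((1 & b) & 1) ^ (d | d))
(4) ((1 & b) & 1)  =[and_true →]=  (1 & b)    ⊢ ((1 & b) ^ (d | d))
(5) ((1 & b) ^ (d | d))  =[xor_false ←]=  (((1 & b) ^ (d | d)) ^ 0)
(6) (1 & b)  =[and_true ←]=  ((1 & b) & 1)    ⊢ ((((1 & b) & 1) ^ (d | d)) ^ 0)
(7) 1  =[xor_false ←]=  (1 ^ 0)    ⊢ E2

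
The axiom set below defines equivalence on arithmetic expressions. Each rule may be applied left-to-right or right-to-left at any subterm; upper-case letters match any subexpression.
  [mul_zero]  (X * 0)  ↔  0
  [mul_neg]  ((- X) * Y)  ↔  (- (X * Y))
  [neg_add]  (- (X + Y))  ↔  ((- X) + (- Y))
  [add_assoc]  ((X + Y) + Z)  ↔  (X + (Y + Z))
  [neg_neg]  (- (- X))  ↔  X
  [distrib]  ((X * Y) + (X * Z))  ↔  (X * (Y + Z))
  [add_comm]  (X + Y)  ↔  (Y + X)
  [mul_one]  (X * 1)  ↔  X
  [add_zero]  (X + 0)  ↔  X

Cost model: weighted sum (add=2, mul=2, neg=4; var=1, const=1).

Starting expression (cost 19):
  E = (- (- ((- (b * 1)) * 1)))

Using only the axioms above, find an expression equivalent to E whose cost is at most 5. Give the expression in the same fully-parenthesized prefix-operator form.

1. [mul_one →] (b * 1)  →  b;  E = (- (- ((- b) * 1)))
2. [neg_neg →] (- (- ((- b) * 1)))  →  ((- b) * 1)
3. [mul_one →] ((- b) * 1)  →  (- b);  cost 5 ≤ 5, done

(- b)   [cost 5]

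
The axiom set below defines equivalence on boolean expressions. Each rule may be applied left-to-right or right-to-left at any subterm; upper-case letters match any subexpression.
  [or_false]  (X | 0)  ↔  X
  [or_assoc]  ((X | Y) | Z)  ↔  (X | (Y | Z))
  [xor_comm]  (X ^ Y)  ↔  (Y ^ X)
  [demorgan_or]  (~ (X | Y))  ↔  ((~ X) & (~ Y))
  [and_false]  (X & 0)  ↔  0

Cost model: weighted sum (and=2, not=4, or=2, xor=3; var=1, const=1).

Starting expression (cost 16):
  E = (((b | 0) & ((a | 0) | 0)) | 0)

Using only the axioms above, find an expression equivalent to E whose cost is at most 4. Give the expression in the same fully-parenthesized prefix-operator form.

(b & a)   [cost 4]

1. [or_false →] ((a | 0) | 0)  →  (a | 0);  E = (((b | 0) & (a | 0)) | 0)
2. [or_false →] (b | 0)  →  b;  E = ((b & (a | 0)) | 0)
3. [or_false →] (a | 0)  →  a;  E = ((b & a) | 0)
4. [or_false →] ((b & a) | 0)  →  (b & a);  cost 4 ≤ 4, done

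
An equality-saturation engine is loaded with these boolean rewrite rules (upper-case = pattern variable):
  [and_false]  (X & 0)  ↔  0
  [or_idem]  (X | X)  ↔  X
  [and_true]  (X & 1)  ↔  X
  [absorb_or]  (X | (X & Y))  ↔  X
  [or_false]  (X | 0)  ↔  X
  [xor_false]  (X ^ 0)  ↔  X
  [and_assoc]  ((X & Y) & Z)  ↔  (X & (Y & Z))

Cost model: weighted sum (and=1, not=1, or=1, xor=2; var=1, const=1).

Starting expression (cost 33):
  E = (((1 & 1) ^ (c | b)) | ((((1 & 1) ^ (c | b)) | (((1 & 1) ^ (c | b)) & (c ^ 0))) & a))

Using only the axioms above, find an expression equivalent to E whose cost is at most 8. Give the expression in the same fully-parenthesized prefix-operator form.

1. [xor_false →] (c ^ 0)  →  c;  E = (((1 & 1) ^ (c | b)) | ((((1 & 1) ^ (c | b)) | (((1 & 1) ^ (c | b)) & c)) & a))
2. [absorb_or →] (((1 & 1) ^ (c | b)) | (((1 & 1) ^ (c | b)) & c))  →  ((1 & 1) ^ (c | b));  E = (((1 & 1) ^ (c | b)) | (((1 & 1) ^ (c | b)) & a))
3. [absorb_or →] (((1 & 1) ^ (c | b)) | (((1 & 1) ^ (c | b)) & a))  →  ((1 & 1) ^ (c | b));  cost 8 ≤ 8, done

((1 & 1) ^ (c | b))   [cost 8]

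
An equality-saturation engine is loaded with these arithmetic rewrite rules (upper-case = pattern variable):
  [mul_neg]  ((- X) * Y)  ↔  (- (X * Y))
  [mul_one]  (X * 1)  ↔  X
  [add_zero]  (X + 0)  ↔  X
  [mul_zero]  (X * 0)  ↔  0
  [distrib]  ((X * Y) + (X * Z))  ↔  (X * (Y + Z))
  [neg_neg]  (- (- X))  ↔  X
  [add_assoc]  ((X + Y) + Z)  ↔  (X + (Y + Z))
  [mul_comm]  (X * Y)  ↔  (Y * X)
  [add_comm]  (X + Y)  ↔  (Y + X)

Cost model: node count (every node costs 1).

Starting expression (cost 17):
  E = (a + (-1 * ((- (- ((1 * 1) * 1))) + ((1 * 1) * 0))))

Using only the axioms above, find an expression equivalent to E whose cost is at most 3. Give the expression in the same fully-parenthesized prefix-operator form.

(a + -1)   [cost 3]

1. [neg_neg →] (- (- ((1 * 1) * 1)))  →  ((1 * 1) * 1);  E = (a + (-1 * (((1 * 1) * 1) + ((1 * 1) * 0))))
2. [distrib →] (((1 * 1) * 1) + ((1 * 1) * 0))  →  ((1 * 1) * (1 + 0));  E = (a + (-1 * ((1 * 1) * (1 + 0))))
3. [mul_one →] (1 * 1)  →  1;  E = (a + (-1 * (1 * (1 + 0))))
4. [add_zero →] (1 + 0)  →  1;  E = (a + (-1 * (1 * 1)))
5. [mul_one →] (1 * 1)  →  1;  E = (a + (-1 * 1))
6. [mul_one →] (-1 * 1)  →  -1;  cost 3 ≤ 3, done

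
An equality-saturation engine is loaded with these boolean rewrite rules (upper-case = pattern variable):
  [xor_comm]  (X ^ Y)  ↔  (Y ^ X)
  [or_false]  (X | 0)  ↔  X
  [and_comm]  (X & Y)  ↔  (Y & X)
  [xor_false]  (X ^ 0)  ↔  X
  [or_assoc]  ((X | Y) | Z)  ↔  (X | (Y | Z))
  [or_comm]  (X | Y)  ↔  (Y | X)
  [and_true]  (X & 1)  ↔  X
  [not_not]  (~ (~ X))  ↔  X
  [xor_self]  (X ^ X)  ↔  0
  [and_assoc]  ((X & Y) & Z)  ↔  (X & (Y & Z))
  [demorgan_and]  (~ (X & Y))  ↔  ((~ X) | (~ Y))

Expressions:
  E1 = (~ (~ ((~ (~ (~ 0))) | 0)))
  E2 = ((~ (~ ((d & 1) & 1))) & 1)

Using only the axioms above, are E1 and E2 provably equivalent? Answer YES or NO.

NO

All listed rules preserve value, hence provable equivalence implies equal values everywhere; look for a separating assignment.
d=0 gives E1 ↦ 1, E2 ↦ 0; values differ ⇒ not provably equivalent.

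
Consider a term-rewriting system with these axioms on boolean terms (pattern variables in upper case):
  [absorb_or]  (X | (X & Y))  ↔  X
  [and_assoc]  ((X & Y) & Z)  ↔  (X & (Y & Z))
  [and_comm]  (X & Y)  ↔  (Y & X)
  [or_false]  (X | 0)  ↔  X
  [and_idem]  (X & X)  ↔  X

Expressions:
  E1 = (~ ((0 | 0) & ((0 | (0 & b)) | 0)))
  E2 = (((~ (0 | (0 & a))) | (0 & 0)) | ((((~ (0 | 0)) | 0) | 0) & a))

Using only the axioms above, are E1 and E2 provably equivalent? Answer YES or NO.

YES

(1) (0 | (0 & b))  =[absorb_or →]=  0    ⊢ (~ ((0 | 0) & (0 | 0)))
(2) ((0 | 0) & (0 | 0))  =[and_idem →]=  (0 | 0)    ⊢ (~ (0 | 0))
(3) (0 | 0)  =[or_false →]=  0    ⊢ (~ 0)
(4) (~ 0)  =[or_false ←]=  ((~ 0) | 0)
(5) ((~ 0) | 0)  =[absorb_or ←]=  (((~ 0) | 0) | (((~ 0) | 0) & a))
(6) 0  =[absorb_or ←]=  (0 | (0 & a))    ⊢ (((~ (0 | (0 & a))) | 0) | (((~ 0) | 0) & a))
(7) 0  =[or_false ←]=  (0 | 0)    ⊢ (((~ (0 | (0 & a))) | 0) | (((~ (0 | 0)) | 0) & a))
(8) 0  =[and_idem ←]=  (0 & 0)    ⊢ (((~ (0 | (0 & a))) | (0 & 0)) | (((~ (0 | 0)) | 0) & a))
(9) ((~ (0 | 0)) | 0)  =[or_false ←]=  (((~ (0 | 0)) | 0) | 0)    ⊢ E2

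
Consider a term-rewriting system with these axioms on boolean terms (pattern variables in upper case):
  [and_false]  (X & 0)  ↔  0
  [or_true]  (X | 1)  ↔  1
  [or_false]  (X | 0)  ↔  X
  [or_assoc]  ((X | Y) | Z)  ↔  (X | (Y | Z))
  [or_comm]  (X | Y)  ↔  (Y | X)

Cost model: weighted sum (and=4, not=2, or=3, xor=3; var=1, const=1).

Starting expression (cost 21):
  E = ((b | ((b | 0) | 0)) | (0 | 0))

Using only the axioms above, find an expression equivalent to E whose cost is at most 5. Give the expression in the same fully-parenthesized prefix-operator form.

(b | b)   [cost 5]

(1) (b | 0)  =[or_false →]=  b    ⊢ ((b | (b | 0)) | (0 | 0))
(2) (0 | 0)  =[or_false →]=  0    ⊢ ((b | (b | 0)) | 0)
(3) ((b | (b | 0)) | 0)  =[or_assoc →]=  (b | ((b | 0) | 0))
(4) (b | 0)  =[or_false →]=  b    ⊢ (b | (b | 0))
(5) (b | 0)  =[or_false →]=  b    ⊢ cost 5, within 5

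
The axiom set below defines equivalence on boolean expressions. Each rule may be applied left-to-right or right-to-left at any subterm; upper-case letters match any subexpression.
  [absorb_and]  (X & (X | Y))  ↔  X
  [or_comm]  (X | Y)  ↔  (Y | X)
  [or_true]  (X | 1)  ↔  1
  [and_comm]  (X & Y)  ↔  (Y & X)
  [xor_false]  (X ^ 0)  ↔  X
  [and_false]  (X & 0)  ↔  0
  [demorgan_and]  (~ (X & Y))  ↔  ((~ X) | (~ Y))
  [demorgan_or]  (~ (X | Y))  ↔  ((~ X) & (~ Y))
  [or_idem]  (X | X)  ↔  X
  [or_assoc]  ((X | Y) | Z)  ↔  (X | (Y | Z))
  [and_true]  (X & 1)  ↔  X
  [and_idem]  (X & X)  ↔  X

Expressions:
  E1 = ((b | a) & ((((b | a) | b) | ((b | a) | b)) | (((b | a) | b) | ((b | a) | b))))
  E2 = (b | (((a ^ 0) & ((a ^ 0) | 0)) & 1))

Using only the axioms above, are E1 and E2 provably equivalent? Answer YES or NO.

YES

1. [or_idem →] ((((b | a) | b) | ((b | a) | b)) | (((b | a) | b) | ((b | a) | b)))  →  (((b | a) | b) | ((b | a) | b));  E1 = ((b | a) & (((b | a) | b) | ((b | a) | b)))
2. [or_idem →] (((b | a) | b) | ((b | a) | b))  →  ((b | a) | b);  E1 = ((b | a) & ((b | a) | b))
3. [absorb_and →] ((b | a) & ((b | a) | b))  →  (b | a)
4. [xor_false ←] a  →  (a ^ 0);  E1 = (b | (a ^ 0))
5. [absorb_and ←] (a ^ 0)  →  ((a ^ 0) & ((a ^ 0) | 0));  E1 = (b | ((a ^ 0) & ((a ^ 0) | 0)))
6. [and_true ←] ((a ^ 0) & ((a ^ 0) | 0))  →  (((a ^ 0) & ((a ^ 0) | 0)) & 1);  this is E2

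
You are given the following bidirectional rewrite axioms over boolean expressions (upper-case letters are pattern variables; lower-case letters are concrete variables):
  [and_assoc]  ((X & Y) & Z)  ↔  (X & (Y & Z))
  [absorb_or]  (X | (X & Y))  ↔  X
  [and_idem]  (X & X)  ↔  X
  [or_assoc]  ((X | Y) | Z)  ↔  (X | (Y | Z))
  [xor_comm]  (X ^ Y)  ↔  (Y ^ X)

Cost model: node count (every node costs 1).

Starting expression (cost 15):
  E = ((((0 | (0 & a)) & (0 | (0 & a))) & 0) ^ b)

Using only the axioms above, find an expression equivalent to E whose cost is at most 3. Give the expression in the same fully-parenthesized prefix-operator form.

step 1: and_idem (→) rewrites ((0 | (0 & a)) & (0 | (0 & a))) into (0 | (0 & a)), now (((0 | (0 & a)) & 0) ^ b)
step 2: absorb_or (→) rewrites (0 | (0 & a)) into 0, now ((0 & 0) ^ b)
step 3: and_idem (→) rewrites (0 & 0) into 0, reaching cost 3 (bound 3)

(0 ^ b)   [cost 3]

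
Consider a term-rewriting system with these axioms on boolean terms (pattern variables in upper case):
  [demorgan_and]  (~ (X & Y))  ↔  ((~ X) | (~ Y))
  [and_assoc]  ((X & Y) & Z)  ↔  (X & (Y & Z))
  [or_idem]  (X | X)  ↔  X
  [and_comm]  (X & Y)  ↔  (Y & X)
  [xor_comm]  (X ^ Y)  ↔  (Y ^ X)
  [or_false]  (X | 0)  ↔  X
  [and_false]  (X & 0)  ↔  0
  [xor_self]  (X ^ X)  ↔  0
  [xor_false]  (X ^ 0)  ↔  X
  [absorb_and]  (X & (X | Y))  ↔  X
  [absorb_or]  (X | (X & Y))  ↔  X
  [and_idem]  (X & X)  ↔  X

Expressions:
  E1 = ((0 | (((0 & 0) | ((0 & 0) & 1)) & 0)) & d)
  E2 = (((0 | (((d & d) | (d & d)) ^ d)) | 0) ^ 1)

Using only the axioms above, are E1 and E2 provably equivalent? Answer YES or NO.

NO

The axioms are sound identities: if E1 ↔* E2 then E1 and E2 evaluate identically under any assignment.
Under d=0: E1 evaluates to 0, E2 to 1. Distinct ⇒ no rewrite sequence connects them.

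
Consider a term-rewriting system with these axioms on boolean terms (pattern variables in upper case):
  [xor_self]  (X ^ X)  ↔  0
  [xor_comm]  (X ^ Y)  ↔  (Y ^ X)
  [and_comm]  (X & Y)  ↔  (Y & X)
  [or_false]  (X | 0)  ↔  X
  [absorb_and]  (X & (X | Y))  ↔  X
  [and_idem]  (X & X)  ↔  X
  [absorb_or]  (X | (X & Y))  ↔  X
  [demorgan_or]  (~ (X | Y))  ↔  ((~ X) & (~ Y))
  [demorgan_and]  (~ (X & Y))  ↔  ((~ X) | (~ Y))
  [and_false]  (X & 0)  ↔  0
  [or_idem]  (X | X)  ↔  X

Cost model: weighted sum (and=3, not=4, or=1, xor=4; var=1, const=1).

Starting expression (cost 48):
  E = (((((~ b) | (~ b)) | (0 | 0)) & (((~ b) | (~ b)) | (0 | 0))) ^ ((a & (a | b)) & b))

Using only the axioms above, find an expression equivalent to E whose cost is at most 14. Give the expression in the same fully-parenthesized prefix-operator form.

((~ b) ^ (a & b))   [cost 14]

step 1: and_idem (→) rewrites ((((~ b) | (~ b)) | (0 | 0)) & (((~ b) | (~ b)) | (0 | 0))) into (((~ b) | (~ b)) | (0 | 0)), now ((((~ b) | (~ b)) | (0 | 0)) ^ ((a & (a | b)) & b))
step 2: or_false (→) rewrites (0 | 0) into 0, now ((((~ b) | (~ b)) | 0) ^ ((a & (a | b)) & b))
step 3: or_false (→) rewrites (((~ b) | (~ b)) | 0) into ((~ b) | (~ b)), now (((~ b) | (~ b)) ^ ((a & (a | b)) & b))
step 4: absorb_and (→) rewrites (a & (a | b)) into a, now (((~ b) | (~ b)) ^ (a & b))
step 5: or_idem (→) rewrites ((~ b) | (~ b)) into (~ b), reaching cost 14 (bound 14)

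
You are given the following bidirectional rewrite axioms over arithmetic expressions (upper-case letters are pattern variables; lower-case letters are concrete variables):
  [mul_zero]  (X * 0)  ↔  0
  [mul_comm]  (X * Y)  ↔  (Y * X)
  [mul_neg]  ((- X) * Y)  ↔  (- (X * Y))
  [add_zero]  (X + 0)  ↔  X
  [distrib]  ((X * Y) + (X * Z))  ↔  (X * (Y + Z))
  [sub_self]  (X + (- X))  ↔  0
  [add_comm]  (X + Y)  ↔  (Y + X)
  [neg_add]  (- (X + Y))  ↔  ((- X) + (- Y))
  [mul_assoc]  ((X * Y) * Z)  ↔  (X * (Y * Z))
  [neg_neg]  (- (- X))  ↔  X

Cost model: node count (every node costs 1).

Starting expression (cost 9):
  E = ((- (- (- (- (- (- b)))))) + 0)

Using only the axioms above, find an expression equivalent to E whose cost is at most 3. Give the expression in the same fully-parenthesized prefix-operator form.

(1) ((- (- (- (- (- (- b)))))) + 0)  =[add_zero →]=  (- (- (- (- (- (- b))))))
(2) (- (- (- (- (- (- b))))))  =[neg_neg →]=  (- (- (- (- b))))
(3) (- (- (- b)))  =[neg_neg →]=  (- b)    ⊢ cost 3, within 3

(- (- b))   [cost 3]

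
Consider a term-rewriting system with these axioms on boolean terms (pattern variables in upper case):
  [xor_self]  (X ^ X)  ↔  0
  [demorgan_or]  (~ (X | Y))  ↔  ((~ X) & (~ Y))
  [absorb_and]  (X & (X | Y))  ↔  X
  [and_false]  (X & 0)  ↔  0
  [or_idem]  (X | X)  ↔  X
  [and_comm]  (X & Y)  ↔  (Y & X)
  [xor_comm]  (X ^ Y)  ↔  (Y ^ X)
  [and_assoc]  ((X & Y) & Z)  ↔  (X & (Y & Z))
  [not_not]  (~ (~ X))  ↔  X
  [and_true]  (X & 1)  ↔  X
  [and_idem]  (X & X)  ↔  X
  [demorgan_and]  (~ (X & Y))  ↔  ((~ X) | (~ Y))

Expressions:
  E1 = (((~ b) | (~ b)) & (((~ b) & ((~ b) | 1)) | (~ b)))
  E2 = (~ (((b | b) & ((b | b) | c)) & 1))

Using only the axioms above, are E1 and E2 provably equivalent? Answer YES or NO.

YES

(1) ((~ b) & ((~ b) | 1))  =[absorb_and →]=  (~ b)    ⊢ (((~ b) | (~ b)) & ((~ b) | (~ b)))
(2) (((~ b) | (~ b)) & ((~ b) | (~ b)))  =[and_idem →]=  ((~ b) | (~ b))
(3) ((~ b) | (~ b))  =[or_idem →]=  (~ b)
(4) b  =[or_idem ←]=  (b | b)    ⊢ (~ (b | b))
(5) (b | b)  =[and_true ←]=  ((b | b) & 1)    ⊢ (~ ((b | b) & 1))
(6) (b | b)  =[absorb_and ←]=  ((b | b) & ((b | b) | c))    ⊢ E2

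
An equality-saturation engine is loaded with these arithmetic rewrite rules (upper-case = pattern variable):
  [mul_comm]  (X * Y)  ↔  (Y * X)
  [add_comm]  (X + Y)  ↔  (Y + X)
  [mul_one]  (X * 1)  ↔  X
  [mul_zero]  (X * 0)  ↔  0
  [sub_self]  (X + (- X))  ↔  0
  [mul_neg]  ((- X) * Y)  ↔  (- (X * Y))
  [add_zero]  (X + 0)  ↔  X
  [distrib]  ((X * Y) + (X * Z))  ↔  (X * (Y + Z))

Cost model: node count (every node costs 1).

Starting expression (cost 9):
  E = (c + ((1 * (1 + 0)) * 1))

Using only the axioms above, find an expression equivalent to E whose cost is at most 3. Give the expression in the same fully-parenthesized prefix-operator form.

(c + 1)   [cost 3]

1. [add_zero →] (1 + 0)  →  1;  E = (c + ((1 * 1) * 1))
2. [mul_one →] ((1 * 1) * 1)  →  (1 * 1);  E = (c + (1 * 1))
3. [mul_one →] (1 * 1)  →  1;  cost 3 ≤ 3, done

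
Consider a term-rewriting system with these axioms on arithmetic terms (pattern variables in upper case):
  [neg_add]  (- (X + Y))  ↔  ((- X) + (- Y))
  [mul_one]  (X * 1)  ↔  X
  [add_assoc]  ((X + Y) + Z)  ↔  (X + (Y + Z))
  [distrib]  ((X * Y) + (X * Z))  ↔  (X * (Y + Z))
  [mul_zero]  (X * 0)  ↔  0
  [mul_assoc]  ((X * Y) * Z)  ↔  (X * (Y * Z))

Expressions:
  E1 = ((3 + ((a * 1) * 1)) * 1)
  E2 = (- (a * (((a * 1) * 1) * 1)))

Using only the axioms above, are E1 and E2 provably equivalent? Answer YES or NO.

The axioms are sound identities: if E1 ↔* E2 then E1 and E2 evaluate identically under any assignment.
Under a=0: E1 evaluates to 3, E2 to 0. Distinct ⇒ no rewrite sequence connects them.

NO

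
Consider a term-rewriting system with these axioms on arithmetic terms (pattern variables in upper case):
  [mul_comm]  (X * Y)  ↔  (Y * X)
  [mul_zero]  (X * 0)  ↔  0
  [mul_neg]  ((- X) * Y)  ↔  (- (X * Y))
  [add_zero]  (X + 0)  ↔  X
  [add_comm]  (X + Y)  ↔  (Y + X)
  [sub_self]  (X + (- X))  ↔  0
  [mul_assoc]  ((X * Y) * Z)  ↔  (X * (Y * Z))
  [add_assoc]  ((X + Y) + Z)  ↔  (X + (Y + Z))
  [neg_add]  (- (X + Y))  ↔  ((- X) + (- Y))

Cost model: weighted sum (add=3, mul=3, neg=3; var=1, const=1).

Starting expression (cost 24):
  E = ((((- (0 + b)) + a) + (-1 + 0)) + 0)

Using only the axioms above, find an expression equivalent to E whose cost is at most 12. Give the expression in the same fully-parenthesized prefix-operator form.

(((- b) + a) + -1)   [cost 12]

(1) ((((- (0 + b)) + a) + (-1 + 0)) + 0)  =[add_assoc →]=  (((- (0 + b)) + a) + ((-1 + 0) + 0))
(2) (0 + b)  =[add_comm →]=  (b + 0)    ⊢ (((- (b + 0)) + a) + ((-1 + 0) + 0))
(3) (-1 + 0)  =[add_zero →]=  -1    ⊢ (((- (b + 0)) + a) + (-1 + 0))
(4) (b + 0)  =[add_zero →]=  b    ⊢ (((- b) + a) + (-1 + 0))
(5) (-1 + 0)  =[add_zero →]=  -1    ⊢ cost 12, within 12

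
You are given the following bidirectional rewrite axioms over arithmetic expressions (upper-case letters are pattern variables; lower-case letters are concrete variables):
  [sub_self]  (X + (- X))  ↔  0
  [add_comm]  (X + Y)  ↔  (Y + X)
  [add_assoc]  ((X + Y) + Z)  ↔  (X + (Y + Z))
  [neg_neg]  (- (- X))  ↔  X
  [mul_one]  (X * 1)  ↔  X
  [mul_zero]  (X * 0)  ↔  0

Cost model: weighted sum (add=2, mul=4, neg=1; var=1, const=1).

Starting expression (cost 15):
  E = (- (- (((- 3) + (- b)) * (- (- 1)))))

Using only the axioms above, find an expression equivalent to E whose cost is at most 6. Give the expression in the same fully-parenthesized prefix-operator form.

1. [neg_neg →] (- (- (((- 3) + (- b)) * (- (- 1)))))  →  (((- 3) + (- b)) * (- (- 1)))
2. [neg_neg →] (- (- 1))  →  1;  E = (((- 3) + (- b)) * 1)
3. [mul_one →] (((- 3) + (- b)) * 1)  →  ((- 3) + (- b));  cost 6 ≤ 6, done

((- 3) + (- b))   [cost 6]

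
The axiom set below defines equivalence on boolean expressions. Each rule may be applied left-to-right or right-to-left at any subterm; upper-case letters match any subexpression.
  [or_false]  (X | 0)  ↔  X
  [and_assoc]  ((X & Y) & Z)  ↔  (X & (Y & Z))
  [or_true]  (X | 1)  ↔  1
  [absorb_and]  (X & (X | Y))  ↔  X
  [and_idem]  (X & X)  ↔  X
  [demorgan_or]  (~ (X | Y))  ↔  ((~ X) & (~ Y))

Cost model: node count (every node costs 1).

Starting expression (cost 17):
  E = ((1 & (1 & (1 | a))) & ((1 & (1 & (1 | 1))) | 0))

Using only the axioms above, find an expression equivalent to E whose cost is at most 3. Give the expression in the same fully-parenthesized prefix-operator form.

(1 & 1)   [cost 3]

1. [absorb_and →] (1 & (1 | 1))  →  1;  E = ((1 & (1 & (1 | a))) & ((1 & 1) | 0))
2. [absorb_and →] (1 & (1 | a))  →  1;  E = ((1 & 1) & ((1 & 1) | 0))
3. [absorb_and →] ((1 & 1) & ((1 & 1) | 0))  →  (1 & 1);  cost 3 ≤ 3, done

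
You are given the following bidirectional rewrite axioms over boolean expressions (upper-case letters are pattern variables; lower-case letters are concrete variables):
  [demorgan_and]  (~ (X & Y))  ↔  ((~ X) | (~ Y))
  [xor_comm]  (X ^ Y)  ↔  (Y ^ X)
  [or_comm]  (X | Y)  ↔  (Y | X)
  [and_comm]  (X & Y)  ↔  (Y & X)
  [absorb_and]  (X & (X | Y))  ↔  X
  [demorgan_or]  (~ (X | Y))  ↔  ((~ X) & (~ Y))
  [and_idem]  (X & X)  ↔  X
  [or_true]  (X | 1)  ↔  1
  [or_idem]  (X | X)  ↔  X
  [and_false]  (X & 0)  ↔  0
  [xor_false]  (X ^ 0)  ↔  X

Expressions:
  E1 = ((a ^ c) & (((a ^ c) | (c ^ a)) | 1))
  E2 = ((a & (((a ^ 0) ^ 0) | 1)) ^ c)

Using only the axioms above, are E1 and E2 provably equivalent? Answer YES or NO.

YES

step 1: xor_comm (→) rewrites (c ^ a) into (a ^ c), now ((a ^ c) & (((a ^ c) | (a ^ c)) | 1))
step 2: or_idem (→) rewrites ((a ^ c) | (a ^ c)) into (a ^ c), now ((a ^ c) & ((a ^ c) | 1))
step 3: absorb_and (→) rewrites ((a ^ c) & ((a ^ c) | 1)) into (a ^ c)
step 4: absorb_and (←) rewrites a into (a & (a | 1)), now ((a & (a | 1)) ^ c)
step 5: xor_false (←) rewrites a into (a ^ 0), now ((a & ((a ^ 0) | 1)) ^ c)
step 6: xor_false (←) rewrites a into (a ^ 0), which is E2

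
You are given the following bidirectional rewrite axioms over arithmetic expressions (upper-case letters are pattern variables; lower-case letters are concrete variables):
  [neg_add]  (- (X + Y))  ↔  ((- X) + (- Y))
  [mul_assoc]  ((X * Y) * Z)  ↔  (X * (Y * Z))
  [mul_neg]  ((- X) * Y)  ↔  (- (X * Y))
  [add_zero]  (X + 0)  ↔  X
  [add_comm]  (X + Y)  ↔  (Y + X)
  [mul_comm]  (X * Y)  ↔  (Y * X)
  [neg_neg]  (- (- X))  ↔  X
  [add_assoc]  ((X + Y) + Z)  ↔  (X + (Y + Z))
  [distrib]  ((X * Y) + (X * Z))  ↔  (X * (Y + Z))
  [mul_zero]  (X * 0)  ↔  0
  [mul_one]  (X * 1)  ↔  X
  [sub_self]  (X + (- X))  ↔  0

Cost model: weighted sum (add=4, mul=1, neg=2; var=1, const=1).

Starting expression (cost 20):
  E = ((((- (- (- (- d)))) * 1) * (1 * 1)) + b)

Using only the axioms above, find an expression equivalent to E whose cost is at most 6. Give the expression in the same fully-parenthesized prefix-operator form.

(d + b)   [cost 6]

(1) (- (- d))  =[neg_neg →]=  d    ⊢ ((((- (- d)) * 1) * (1 * 1)) + b)
(2) (1 * 1)  =[mul_one →]=  1    ⊢ ((((- (- d)) * 1) * 1) + b)
(3) (- (- d))  =[neg_neg →]=  d    ⊢ (((d * 1) * 1) + b)
(4) ((d * 1) * 1)  =[mul_one →]=  (d * 1)    ⊢ ((d * 1) + b)
(5) (d * 1)  =[mul_one →]=  d    ⊢ cost 6, within 6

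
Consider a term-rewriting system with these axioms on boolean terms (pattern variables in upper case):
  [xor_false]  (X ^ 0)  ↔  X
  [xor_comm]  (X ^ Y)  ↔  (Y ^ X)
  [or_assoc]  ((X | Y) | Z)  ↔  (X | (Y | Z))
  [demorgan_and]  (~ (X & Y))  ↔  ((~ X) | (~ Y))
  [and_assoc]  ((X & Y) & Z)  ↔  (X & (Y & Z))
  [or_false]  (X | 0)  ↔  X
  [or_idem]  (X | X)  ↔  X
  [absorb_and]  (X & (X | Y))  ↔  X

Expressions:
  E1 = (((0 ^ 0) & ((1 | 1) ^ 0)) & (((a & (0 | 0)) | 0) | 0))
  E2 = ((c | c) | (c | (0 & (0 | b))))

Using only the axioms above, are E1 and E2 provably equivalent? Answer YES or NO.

NO

The axioms are sound identities: if E1 ↔* E2 then E1 and E2 evaluate identically under any assignment.
Under a=0, b=0, c=1: E1 evaluates to 0, E2 to 1. Distinct ⇒ no rewrite sequence connects them.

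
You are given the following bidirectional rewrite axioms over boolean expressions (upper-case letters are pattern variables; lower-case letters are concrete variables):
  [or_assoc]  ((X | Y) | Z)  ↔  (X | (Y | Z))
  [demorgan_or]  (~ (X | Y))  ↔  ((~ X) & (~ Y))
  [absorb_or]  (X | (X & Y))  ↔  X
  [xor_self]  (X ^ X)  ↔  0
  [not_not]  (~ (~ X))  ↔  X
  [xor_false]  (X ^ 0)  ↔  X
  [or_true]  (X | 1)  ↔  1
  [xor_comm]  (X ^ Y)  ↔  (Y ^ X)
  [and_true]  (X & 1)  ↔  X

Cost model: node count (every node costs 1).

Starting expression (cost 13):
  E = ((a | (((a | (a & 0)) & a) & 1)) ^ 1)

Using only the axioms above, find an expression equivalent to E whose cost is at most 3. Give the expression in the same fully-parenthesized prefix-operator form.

(a ^ 1)   [cost 3]

(1) (((a | (a & 0)) & a) & 1)  =[and_true →]=  ((a | (a & 0)) & a)    ⊢ ((a | ((a | (a & 0)) & a)) ^ 1)
(2) (a | (a & 0))  =[absorb_or →]=  a    ⊢ ((a | (a & a)) ^ 1)
(3) (a | (a & a))  =[absorb_or →]=  a    ⊢ cost 3, within 3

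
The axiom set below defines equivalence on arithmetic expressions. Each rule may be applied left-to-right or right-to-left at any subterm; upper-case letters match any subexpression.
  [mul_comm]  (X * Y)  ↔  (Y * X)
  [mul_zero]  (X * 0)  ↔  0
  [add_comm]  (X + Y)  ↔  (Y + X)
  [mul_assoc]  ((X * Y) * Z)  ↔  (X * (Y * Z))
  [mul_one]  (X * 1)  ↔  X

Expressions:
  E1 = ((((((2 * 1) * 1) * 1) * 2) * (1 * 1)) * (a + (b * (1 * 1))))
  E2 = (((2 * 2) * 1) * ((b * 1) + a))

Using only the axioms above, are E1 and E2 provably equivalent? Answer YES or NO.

YES

(1) ((2 * 1) * 1)  =[mul_one →]=  (2 * 1)    ⊢ (((((2 * 1) * 1) * 2) * (1 * 1)) * (a + (b * (1 * 1))))
(2) (1 * 1)  =[mul_one →]=  1    ⊢ (((((2 * 1) * 1) * 2) * (1 * 1)) * (a + (b * 1)))
(3) (2 * 1)  =[mul_one →]=  2    ⊢ ((((2 * 1) * 2) * (1 * 1)) * (a + (b * 1)))
(4) (1 * 1)  =[mul_one →]=  1    ⊢ ((((2 * 1) * 2) * 1) * (a + (b * 1)))
(5) (((2 * 1) * 2) * 1)  =[mul_one →]=  ((2 * 1) * 2)    ⊢ (((2 * 1) * 2) * (a + (b * 1)))
(6) (2 * 1)  =[mul_one →]=  2    ⊢ ((2 * 2) * (a + (b * 1)))
(7) (b * 1)  =[mul_one →]=  b    ⊢ ((2 * 2) * (a + b))
(8) (a + b)  =[add_comm →]=  (b + a)    ⊢ ((2 * 2) * (b + a))
(9) (2 * 2)  =[mul_one ←]=  ((2 * 2) * 1)    ⊢ (((2 * 2) * 1) * (b + a))
(10) b  =[mul_one ←]=  (b * 1)    ⊢ E2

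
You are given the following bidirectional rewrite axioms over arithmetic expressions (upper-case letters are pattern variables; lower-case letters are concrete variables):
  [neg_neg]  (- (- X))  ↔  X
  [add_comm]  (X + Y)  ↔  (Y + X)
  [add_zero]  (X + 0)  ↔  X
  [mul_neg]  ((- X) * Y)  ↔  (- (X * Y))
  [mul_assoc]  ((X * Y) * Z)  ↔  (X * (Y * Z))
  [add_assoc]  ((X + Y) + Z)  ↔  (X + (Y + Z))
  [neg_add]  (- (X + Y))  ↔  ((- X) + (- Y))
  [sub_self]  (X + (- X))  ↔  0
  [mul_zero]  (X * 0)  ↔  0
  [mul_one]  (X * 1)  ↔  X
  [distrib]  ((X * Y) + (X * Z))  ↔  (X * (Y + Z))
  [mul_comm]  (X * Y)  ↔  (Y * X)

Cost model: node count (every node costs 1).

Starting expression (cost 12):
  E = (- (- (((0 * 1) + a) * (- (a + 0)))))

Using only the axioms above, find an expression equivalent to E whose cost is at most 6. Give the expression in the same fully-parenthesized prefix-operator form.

1. [neg_neg →] (- (- (((0 * 1) + a) * (- (a + 0)))))  →  (((0 * 1) + a) * (- (a + 0)))
2. [add_comm →] ((0 * 1) + a)  →  (a + (0 * 1));  E = ((a + (0 * 1)) * (- (a + 0)))
3. [mul_one →] (0 * 1)  →  0;  E = ((a + 0) * (- (a + 0)))
4. [add_zero →] (a + 0)  →  a;  cost 6 ≤ 6, done

((a + 0) * (- a))   [cost 6]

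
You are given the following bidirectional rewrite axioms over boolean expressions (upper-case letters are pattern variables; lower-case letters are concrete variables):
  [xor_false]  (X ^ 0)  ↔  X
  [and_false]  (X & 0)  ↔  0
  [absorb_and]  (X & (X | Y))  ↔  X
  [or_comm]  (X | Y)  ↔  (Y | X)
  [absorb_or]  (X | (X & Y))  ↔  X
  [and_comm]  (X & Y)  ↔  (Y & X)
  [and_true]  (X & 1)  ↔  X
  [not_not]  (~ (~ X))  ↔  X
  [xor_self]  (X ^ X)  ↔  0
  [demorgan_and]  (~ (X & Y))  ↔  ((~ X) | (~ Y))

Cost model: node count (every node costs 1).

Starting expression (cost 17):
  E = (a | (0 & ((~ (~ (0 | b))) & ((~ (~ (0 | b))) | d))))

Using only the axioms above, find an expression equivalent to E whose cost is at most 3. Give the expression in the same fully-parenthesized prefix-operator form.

1. [absorb_and →] ((~ (~ (0 | b))) & ((~ (~ (0 | b))) | d))  →  (~ (~ (0 | b)));  E = (a | (0 & (~ (~ (0 | b)))))
2. [not_not →] (~ (~ (0 | b)))  →  (0 | b);  E = (a | (0 & (0 | b)))
3. [absorb_and →] (0 & (0 | b))  →  0;  cost 3 ≤ 3, done

(a | 0)   [cost 3]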